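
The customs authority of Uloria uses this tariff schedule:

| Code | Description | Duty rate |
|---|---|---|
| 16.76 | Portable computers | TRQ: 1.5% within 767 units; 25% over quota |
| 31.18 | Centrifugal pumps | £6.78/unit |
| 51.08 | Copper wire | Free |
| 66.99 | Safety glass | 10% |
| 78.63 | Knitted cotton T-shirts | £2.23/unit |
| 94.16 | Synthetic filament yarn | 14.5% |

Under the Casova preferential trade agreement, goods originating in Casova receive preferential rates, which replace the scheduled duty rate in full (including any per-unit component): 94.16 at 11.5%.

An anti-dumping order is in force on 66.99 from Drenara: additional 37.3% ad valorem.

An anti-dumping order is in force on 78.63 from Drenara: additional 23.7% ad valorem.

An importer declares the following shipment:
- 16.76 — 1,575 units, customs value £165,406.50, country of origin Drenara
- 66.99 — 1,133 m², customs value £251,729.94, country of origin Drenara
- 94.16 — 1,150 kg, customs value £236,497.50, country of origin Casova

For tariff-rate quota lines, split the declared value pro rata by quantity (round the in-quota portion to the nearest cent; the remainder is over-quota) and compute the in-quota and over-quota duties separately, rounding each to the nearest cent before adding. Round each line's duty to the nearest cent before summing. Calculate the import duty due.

£168,687.77

Line 1 (16.76, Drenara, 1,575 units, £165,406.50):
Code 16.76 is under a tariff-rate quota (threshold 767 units). In-quota: 767 units at 1.5%; over-quota: 808 units at 25%.
Pro-rata value split: in-quota = £165,406.50 × 767/1,575 = £80,550.34; over-quota = £165,406.50 − £80,550.34 = £84,856.16.
In-quota duty = £80,550.34 × 1.5% = £1,208.26. Over-quota duty = £84,856.16 × 25% = £21,214.04.
Line duty = £1,208.26 + £21,214.04 = £22,422.30.
Line 2 (66.99, Drenara, 1,133 m², £251,729.94):
Base rate for 66.99 is 10%.
Additional duty on 66.99 from Drenara: +37.3%. Applied ad valorem rate: 10% + 37.3% = 47.3%.
Duty = £251,729.94 × 47.3% = £119,068.26.
Line 3 (94.16, Casova, 1,150 kg, £236,497.50):
Base rate for 94.16 is 14.5%.
Origin Casova qualifies under the Uloria–Casova agreement and 94.16 is covered: preferential rate 11.5% applies instead.
Duty = £236,497.50 × 11.5% = £27,197.21.
Total = £22,422.30 + £119,068.26 + £27,197.21 = £168,687.77.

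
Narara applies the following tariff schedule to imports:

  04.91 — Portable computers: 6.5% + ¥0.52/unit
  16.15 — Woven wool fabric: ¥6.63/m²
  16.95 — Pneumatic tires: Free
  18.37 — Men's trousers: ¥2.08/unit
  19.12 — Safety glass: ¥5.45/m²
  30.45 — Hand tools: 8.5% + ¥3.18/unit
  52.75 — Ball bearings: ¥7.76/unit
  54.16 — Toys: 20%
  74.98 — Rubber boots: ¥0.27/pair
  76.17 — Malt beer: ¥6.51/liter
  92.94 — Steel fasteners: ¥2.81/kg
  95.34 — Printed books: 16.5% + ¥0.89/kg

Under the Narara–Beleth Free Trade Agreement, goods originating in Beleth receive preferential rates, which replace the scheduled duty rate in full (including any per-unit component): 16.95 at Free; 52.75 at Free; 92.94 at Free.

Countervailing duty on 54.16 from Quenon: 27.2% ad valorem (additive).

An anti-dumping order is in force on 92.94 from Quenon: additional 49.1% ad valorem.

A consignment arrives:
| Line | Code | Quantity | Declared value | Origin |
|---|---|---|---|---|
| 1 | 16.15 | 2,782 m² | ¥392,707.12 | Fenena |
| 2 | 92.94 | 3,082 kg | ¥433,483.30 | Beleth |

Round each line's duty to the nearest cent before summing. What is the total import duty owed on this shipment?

¥18,444.66

Line 1 (16.15, Fenena, 2,782 m², ¥392,707.12):
Base rate for 16.15 is ¥6.63/m².
Duty = 2,782 × ¥6.63 = ¥18,444.66.
Line 2 (92.94, Beleth, 3,082 kg, ¥433,483.30):
Base rate for 92.94 is ¥2.81/kg.
Origin Beleth qualifies under the Narara–Beleth agreement and 92.94 is covered: preferential rate Free applies instead.
The additional-duty order on 92.94 targets Quenon, not Beleth; it does not apply.
Duty = ¥433,483.30 × 0% = ¥0.00.
Total = ¥18,444.66 + ¥0.00 = ¥18,444.66.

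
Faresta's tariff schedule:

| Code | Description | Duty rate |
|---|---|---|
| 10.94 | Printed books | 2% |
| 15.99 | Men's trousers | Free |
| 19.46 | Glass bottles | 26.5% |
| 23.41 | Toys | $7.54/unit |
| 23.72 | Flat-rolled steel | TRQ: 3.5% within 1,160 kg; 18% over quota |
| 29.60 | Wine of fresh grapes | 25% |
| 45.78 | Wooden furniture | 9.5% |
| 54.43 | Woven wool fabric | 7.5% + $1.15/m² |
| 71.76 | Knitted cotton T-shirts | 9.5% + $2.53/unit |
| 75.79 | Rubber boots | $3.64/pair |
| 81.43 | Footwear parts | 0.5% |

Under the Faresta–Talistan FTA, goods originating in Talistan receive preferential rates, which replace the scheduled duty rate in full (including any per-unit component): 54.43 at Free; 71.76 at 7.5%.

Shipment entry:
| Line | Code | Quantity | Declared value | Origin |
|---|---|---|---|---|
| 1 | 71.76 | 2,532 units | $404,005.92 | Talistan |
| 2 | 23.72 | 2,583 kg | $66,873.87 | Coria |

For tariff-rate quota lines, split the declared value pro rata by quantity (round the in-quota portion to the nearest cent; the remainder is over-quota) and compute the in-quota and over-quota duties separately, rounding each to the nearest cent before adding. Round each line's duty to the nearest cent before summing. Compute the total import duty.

Line 1 (71.76, Talistan, 2,532 units, $404,005.92):
Base rate for 71.76 is 9.5% + $2.53/unit.
Origin Talistan qualifies under the Faresta–Talistan agreement and 71.76 is covered: preferential rate 7.5% applies instead.
Duty = $404,005.92 × 7.5% = $30,300.44.
Line 2 (23.72, Coria, 2,583 kg, $66,873.87):
Code 23.72 is under a tariff-rate quota (threshold 1,160 kg). In-quota: 1,160 kg at 3.5%; over-quota: 1,423 kg at 18%.
Pro-rata value split: in-quota = $66,873.87 × 1,160/2,583 = $30,032.40; over-quota = $66,873.87 − $30,032.40 = $36,841.47.
In-quota duty = $30,032.40 × 3.5% = $1,051.13. Over-quota duty = $36,841.47 × 18% = $6,631.46.
Line duty = $1,051.13 + $6,631.46 = $7,682.59.
Total = $30,300.44 + $7,682.59 = $37,983.03.

$37,983.03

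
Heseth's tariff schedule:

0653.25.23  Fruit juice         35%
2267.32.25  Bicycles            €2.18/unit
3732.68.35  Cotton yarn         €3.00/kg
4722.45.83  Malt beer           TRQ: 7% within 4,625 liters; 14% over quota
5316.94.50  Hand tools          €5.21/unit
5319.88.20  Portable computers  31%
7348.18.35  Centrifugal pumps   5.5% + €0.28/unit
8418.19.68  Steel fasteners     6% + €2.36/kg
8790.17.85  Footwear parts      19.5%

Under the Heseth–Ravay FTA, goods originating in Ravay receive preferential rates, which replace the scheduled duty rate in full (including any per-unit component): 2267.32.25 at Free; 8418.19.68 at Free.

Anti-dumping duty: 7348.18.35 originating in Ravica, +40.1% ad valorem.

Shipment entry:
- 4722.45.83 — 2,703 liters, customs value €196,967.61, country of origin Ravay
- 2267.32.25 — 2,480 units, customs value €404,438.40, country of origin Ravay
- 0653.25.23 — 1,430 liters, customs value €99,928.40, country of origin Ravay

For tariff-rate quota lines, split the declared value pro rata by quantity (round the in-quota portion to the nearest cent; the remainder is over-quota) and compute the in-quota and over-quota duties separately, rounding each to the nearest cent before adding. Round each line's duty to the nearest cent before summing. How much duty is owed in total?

€48,762.67

Line 1 (4722.45.83, Ravay, 2,703 liters, €196,967.61):
Code 4722.45.83 is under a tariff-rate quota (threshold 4,625 liters). Quantity 2,703 liters is within the quota, so the in-quota rate 7% applies to the full value.
Duty = €196,967.61 × 7% = €13,787.73.
Line 2 (2267.32.25, Ravay, 2,480 units, €404,438.40):
Base rate for 2267.32.25 is €2.18/unit.
Origin Ravay qualifies under the Heseth–Ravay agreement and 2267.32.25 is covered: preferential rate Free applies instead.
Duty = €404,438.40 × 0% = €0.00.
Line 3 (0653.25.23, Ravay, 1,430 liters, €99,928.40):
Base rate for 0653.25.23 is 35%.
Origin Ravay is the FTA partner but 0653.25.23 is not on the preference list; base rate stands.
Duty = €99,928.40 × 35% = €34,974.94.
Total = €13,787.73 + €0.00 + €34,974.94 = €48,762.67.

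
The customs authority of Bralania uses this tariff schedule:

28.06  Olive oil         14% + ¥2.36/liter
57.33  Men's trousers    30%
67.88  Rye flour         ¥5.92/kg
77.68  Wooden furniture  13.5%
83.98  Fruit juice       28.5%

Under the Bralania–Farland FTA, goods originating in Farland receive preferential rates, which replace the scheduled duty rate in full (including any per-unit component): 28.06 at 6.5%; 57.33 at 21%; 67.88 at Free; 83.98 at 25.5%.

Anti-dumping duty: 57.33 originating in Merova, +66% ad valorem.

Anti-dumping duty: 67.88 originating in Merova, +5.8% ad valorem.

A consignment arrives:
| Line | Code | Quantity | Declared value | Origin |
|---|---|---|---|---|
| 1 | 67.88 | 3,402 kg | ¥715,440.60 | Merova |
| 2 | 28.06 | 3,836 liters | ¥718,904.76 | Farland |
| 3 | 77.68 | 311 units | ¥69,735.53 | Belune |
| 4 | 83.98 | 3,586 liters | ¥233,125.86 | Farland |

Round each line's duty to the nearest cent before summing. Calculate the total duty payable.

Line 1 (67.88, Merova, 3,402 kg, ¥715,440.60):
Base rate for 67.88 is ¥5.92/kg.
67.88 has an FTA preferential rate, but origin Merova is not Farland; base rate stands.
Additional duty on 67.88 from Merova: +5.8% ad valorem. Applied ad valorem rate = 5.8%.
Duty = ¥715,440.60 × 5.8% + 3,402 × ¥5.92 = ¥61,635.39.
Line 2 (28.06, Farland, 3,836 liters, ¥718,904.76):
Base rate for 28.06 is 14% + ¥2.36/liter.
Origin Farland qualifies under the Bralania–Farland agreement and 28.06 is covered: preferential rate 6.5% applies instead.
Duty = ¥718,904.76 × 6.5% = ¥46,728.81.
Line 3 (77.68, Belune, 311 units, ¥69,735.53):
Base rate for 77.68 is 13.5%.
Duty = ¥69,735.53 × 13.5% = ¥9,414.30.
Line 4 (83.98, Farland, 3,586 liters, ¥233,125.86):
Base rate for 83.98 is 28.5%.
Origin Farland qualifies under the Bralania–Farland agreement and 83.98 is covered: preferential rate 25.5% applies instead.
Duty = ¥233,125.86 × 25.5% = ¥59,447.09.
Total = ¥61,635.39 + ¥46,728.81 + ¥9,414.30 + ¥59,447.09 = ¥177,225.59.

¥177,225.59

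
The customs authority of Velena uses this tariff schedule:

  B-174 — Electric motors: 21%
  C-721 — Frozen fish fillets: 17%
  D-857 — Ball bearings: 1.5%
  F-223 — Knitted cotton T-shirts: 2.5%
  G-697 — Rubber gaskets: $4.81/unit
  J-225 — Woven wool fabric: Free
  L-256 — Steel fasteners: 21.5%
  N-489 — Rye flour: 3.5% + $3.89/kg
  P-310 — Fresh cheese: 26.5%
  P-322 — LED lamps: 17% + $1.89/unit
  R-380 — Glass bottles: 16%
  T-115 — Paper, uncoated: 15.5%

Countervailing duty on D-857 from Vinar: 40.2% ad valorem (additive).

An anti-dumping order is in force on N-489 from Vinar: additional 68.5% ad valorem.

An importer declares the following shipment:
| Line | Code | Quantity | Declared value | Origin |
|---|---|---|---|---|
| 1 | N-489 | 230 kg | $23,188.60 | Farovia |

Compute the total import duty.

$1,706.30

Line 1 (N-489, Farovia, 230 kg, $23,188.60):
Base rate for N-489 is 3.5% + $3.89/kg.
The additional-duty order on N-489 targets Vinar, not Farovia; it does not apply.
Duty = $23,188.60 × 3.5% + 230 × $3.89 = $1,706.30.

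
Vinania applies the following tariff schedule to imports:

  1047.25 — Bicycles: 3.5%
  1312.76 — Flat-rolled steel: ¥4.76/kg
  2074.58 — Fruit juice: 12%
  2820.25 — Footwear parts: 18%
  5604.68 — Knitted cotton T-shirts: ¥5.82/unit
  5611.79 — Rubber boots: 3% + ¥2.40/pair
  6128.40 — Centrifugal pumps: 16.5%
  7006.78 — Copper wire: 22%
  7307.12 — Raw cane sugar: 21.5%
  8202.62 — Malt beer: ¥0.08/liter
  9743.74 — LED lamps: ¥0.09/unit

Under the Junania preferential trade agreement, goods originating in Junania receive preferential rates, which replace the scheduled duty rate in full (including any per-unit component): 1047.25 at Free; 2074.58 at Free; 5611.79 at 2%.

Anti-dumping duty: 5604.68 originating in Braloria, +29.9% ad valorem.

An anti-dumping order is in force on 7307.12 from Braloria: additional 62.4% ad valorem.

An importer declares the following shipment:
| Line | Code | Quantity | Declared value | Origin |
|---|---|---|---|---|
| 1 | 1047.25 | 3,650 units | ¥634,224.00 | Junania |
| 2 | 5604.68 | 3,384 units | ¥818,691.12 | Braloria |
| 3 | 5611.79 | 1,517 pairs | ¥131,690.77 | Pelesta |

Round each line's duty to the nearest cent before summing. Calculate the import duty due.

Line 1 (1047.25, Junania, 3,650 units, ¥634,224.00):
Base rate for 1047.25 is 3.5%.
Origin Junania qualifies under the Vinania–Junania agreement and 1047.25 is covered: preferential rate Free applies instead.
Duty = ¥634,224.00 × 0% = ¥0.00.
Line 2 (5604.68, Braloria, 3,384 units, ¥818,691.12):
Base rate for 5604.68 is ¥5.82/unit.
Additional duty on 5604.68 from Braloria: +29.9% ad valorem. Applied ad valorem rate = 29.9%.
Duty = ¥818,691.12 × 29.9% + 3,384 × ¥5.82 = ¥264,483.52.
Line 3 (5611.79, Pelesta, 1,517 pairs, ¥131,690.77):
Base rate for 5611.79 is 3% + ¥2.40/pair.
5611.79 has an FTA preferential rate, but origin Pelesta is not Junania; base rate stands.
Duty = ¥131,690.77 × 3% + 1,517 × ¥2.40 = ¥7,591.52.
Total = ¥0.00 + ¥264,483.52 + ¥7,591.52 = ¥272,075.04.

¥272,075.04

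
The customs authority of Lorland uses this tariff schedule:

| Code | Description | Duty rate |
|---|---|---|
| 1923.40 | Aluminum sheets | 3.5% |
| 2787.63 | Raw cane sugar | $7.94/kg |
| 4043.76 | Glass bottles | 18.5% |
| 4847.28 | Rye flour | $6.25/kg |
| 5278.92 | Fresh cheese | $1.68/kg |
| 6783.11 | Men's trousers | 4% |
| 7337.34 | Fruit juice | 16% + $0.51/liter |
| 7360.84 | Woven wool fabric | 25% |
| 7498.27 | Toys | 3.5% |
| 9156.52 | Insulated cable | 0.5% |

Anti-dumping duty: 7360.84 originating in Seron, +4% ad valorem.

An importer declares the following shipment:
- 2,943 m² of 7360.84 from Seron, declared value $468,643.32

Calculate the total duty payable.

Line 1 (7360.84, Seron, 2,943 m², $468,643.32):
Base rate for 7360.84 is 25%.
Additional duty on 7360.84 from Seron: +4%. Applied ad valorem rate: 25% + 4% = 29%.
Duty = $468,643.32 × 29% = $135,906.56.

$135,906.56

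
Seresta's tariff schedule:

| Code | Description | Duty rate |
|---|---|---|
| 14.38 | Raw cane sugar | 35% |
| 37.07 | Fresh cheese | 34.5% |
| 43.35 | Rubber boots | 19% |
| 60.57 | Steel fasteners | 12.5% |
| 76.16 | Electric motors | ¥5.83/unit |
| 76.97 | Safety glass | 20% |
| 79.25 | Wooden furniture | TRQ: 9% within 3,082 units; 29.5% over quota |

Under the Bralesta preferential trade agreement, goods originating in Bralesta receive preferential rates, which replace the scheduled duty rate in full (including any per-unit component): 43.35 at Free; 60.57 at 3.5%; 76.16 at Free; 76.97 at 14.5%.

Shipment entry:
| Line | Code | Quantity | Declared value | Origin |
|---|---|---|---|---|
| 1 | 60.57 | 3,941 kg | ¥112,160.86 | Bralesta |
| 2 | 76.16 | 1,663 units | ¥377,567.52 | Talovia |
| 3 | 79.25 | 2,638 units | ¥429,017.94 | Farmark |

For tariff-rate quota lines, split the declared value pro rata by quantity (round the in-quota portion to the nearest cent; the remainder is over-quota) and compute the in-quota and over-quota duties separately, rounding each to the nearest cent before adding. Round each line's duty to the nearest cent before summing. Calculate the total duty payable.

¥52,232.53

Line 1 (60.57, Bralesta, 3,941 kg, ¥112,160.86):
Base rate for 60.57 is 12.5%.
Origin Bralesta qualifies under the Seresta–Bralesta agreement and 60.57 is covered: preferential rate 3.5% applies instead.
Duty = ¥112,160.86 × 3.5% = ¥3,925.63.
Line 2 (76.16, Talovia, 1,663 units, ¥377,567.52):
Base rate for 76.16 is ¥5.83/unit.
76.16 has an FTA preferential rate, but origin Talovia is not Bralesta; base rate stands.
Duty = 1,663 × ¥5.83 = ¥9,695.29.
Line 3 (79.25, Farmark, 2,638 units, ¥429,017.94):
Code 79.25 is under a tariff-rate quota (threshold 3,082 units). Quantity 2,638 units is within the quota, so the in-quota rate 9% applies to the full value.
Duty = ¥429,017.94 × 9% = ¥38,611.61.
Total = ¥3,925.63 + ¥9,695.29 + ¥38,611.61 = ¥52,232.53.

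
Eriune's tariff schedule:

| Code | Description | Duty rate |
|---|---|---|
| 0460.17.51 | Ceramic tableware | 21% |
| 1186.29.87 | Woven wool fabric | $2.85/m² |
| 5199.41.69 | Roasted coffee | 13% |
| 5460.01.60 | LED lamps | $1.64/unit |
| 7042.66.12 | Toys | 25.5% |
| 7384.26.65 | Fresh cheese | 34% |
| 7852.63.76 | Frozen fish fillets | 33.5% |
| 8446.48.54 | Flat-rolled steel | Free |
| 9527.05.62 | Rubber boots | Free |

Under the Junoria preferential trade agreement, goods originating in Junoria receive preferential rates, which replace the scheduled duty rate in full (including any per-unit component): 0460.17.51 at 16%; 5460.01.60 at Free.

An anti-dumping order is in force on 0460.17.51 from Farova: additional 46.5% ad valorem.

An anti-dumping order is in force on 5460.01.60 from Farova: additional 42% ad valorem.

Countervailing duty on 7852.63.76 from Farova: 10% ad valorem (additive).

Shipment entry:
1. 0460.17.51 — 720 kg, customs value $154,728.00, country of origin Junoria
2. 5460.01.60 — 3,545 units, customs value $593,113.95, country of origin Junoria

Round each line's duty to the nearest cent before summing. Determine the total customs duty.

$24,756.48

Line 1 (0460.17.51, Junoria, 720 kg, $154,728.00):
Base rate for 0460.17.51 is 21%.
Origin Junoria qualifies under the Eriune–Junoria agreement and 0460.17.51 is covered: preferential rate 16% applies instead.
The additional-duty order on 0460.17.51 targets Farova, not Junoria; it does not apply.
Duty = $154,728.00 × 16% = $24,756.48.
Line 2 (5460.01.60, Junoria, 3,545 units, $593,113.95):
Base rate for 5460.01.60 is $1.64/unit.
Origin Junoria qualifies under the Eriune–Junoria agreement and 5460.01.60 is covered: preferential rate Free applies instead.
The additional-duty order on 5460.01.60 targets Farova, not Junoria; it does not apply.
Duty = $593,113.95 × 0% = $0.00.
Total = $24,756.48 + $0.00 = $24,756.48.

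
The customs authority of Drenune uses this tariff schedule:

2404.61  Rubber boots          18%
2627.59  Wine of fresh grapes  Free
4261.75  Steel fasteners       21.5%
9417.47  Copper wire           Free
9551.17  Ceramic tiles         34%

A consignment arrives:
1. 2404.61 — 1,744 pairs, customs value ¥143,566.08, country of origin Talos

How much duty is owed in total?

Line 1 (2404.61, Talos, 1,744 pairs, ¥143,566.08):
Base rate for 2404.61 is 18%.
Duty = ¥143,566.08 × 18% = ¥25,841.89.

¥25,841.89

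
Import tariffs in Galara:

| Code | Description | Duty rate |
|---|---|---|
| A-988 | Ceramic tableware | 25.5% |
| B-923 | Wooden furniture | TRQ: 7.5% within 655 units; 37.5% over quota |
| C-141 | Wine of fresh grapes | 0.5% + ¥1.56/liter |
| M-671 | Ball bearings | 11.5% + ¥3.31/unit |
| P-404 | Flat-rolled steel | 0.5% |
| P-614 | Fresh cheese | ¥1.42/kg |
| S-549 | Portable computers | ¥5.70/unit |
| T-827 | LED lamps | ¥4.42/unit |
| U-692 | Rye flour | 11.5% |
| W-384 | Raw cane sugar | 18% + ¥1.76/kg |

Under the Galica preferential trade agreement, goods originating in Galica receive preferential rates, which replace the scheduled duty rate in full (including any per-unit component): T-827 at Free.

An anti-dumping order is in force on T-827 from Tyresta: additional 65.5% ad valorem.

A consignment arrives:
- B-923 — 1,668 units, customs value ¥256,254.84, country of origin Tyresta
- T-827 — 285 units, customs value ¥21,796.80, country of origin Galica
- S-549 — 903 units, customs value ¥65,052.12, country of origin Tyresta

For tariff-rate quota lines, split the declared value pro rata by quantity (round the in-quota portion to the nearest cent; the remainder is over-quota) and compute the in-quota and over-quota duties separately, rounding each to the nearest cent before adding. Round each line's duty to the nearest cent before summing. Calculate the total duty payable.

Line 1 (B-923, Tyresta, 1,668 units, ¥256,254.84):
Code B-923 is under a tariff-rate quota (threshold 655 units). In-quota: 655 units at 7.5%; over-quota: 1,013 units at 37.5%.
Pro-rata value split: in-quota = ¥256,254.84 × 655/1,668 = ¥100,627.65; over-quota = ¥256,254.84 − ¥100,627.65 = ¥155,627.19.
In-quota duty = ¥100,627.65 × 7.5% = ¥7,547.07. Over-quota duty = ¥155,627.19 × 37.5% = ¥58,360.20.
Line duty = ¥7,547.07 + ¥58,360.20 = ¥65,907.27.
Line 2 (T-827, Galica, 285 units, ¥21,796.80):
Base rate for T-827 is ¥4.42/unit.
Origin Galica qualifies under the Galara–Galica agreement and T-827 is covered: preferential rate Free applies instead.
The additional-duty order on T-827 targets Tyresta, not Galica; it does not apply.
Duty = ¥21,796.80 × 0% = ¥0.00.
Line 3 (S-549, Tyresta, 903 units, ¥65,052.12):
Base rate for S-549 is ¥5.70/unit.
Duty = 903 × ¥5.70 = ¥5,147.10.
Total = ¥65,907.27 + ¥0.00 + ¥5,147.10 = ¥71,054.37.

¥71,054.37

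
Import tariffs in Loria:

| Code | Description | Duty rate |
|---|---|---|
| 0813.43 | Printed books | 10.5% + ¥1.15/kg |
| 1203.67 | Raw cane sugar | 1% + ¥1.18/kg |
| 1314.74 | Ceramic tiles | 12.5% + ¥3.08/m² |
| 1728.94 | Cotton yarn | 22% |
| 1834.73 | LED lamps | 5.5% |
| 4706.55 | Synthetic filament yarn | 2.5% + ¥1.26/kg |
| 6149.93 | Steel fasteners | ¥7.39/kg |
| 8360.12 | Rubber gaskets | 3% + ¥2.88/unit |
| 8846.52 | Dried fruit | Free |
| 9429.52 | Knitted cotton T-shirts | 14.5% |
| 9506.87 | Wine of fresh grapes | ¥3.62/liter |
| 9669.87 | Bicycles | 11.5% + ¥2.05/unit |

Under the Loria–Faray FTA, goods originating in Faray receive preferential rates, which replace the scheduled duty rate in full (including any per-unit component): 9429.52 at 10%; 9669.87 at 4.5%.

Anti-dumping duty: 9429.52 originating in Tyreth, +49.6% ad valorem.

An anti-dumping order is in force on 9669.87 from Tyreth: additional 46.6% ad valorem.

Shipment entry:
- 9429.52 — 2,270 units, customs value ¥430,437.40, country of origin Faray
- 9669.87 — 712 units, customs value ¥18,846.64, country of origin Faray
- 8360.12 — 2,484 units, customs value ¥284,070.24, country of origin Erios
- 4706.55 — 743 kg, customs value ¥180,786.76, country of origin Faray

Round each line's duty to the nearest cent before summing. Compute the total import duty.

Line 1 (9429.52, Faray, 2,270 units, ¥430,437.40):
Base rate for 9429.52 is 14.5%.
Origin Faray qualifies under the Loria–Faray agreement and 9429.52 is covered: preferential rate 10% applies instead.
The additional-duty order on 9429.52 targets Tyreth, not Faray; it does not apply.
Duty = ¥430,437.40 × 10% = ¥43,043.74.
Line 2 (9669.87, Faray, 712 units, ¥18,846.64):
Base rate for 9669.87 is 11.5% + ¥2.05/unit.
Origin Faray qualifies under the Loria–Faray agreement and 9669.87 is covered: preferential rate 4.5% applies instead.
The additional-duty order on 9669.87 targets Tyreth, not Faray; it does not apply.
Duty = ¥18,846.64 × 4.5% = ¥848.10.
Line 3 (8360.12, Erios, 2,484 units, ¥284,070.24):
Base rate for 8360.12 is 3% + ¥2.88/unit.
Duty = ¥284,070.24 × 3% + 2,484 × ¥2.88 = ¥15,676.03.
Line 4 (4706.55, Faray, 743 kg, ¥180,786.76):
Base rate for 4706.55 is 2.5% + ¥1.26/kg.
Origin Faray is the FTA partner but 4706.55 is not on the preference list; base rate stands.
Duty = ¥180,786.76 × 2.5% + 743 × ¥1.26 = ¥5,455.85.
Total = ¥43,043.74 + ¥848.10 + ¥15,676.03 + ¥5,455.85 = ¥65,023.72.

¥65,023.72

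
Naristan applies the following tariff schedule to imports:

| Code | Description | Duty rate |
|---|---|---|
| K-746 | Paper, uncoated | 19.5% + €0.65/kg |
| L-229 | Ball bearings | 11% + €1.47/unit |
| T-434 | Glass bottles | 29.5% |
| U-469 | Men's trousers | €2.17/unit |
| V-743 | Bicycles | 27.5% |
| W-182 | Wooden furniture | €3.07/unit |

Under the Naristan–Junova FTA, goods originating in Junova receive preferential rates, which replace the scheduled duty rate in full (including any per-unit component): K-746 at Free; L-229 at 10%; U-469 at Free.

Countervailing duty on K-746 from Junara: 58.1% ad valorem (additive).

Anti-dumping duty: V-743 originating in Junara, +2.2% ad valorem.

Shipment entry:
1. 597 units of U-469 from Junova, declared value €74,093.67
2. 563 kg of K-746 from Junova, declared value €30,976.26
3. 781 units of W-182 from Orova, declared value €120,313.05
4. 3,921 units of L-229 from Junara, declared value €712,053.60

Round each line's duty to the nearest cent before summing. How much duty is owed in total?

€86,487.44

Line 1 (U-469, Junova, 597 units, €74,093.67):
Base rate for U-469 is €2.17/unit.
Origin Junova qualifies under the Naristan–Junova agreement and U-469 is covered: preferential rate Free applies instead.
Duty = €74,093.67 × 0% = €0.00.
Line 2 (K-746, Junova, 563 kg, €30,976.26):
Base rate for K-746 is 19.5% + €0.65/kg.
Origin Junova qualifies under the Naristan–Junova agreement and K-746 is covered: preferential rate Free applies instead.
The additional-duty order on K-746 targets Junara, not Junova; it does not apply.
Duty = €30,976.26 × 0% = €0.00.
Line 3 (W-182, Orova, 781 units, €120,313.05):
Base rate for W-182 is €3.07/unit.
Duty = 781 × €3.07 = €2,397.67.
Line 4 (L-229, Junara, 3,921 units, €712,053.60):
Base rate for L-229 is 11% + €1.47/unit.
L-229 has an FTA preferential rate, but origin Junara is not Junova; base rate stands.
Duty = €712,053.60 × 11% + 3,921 × €1.47 = €84,089.77.
Total = €0.00 + €0.00 + €2,397.67 + €84,089.77 = €86,487.44.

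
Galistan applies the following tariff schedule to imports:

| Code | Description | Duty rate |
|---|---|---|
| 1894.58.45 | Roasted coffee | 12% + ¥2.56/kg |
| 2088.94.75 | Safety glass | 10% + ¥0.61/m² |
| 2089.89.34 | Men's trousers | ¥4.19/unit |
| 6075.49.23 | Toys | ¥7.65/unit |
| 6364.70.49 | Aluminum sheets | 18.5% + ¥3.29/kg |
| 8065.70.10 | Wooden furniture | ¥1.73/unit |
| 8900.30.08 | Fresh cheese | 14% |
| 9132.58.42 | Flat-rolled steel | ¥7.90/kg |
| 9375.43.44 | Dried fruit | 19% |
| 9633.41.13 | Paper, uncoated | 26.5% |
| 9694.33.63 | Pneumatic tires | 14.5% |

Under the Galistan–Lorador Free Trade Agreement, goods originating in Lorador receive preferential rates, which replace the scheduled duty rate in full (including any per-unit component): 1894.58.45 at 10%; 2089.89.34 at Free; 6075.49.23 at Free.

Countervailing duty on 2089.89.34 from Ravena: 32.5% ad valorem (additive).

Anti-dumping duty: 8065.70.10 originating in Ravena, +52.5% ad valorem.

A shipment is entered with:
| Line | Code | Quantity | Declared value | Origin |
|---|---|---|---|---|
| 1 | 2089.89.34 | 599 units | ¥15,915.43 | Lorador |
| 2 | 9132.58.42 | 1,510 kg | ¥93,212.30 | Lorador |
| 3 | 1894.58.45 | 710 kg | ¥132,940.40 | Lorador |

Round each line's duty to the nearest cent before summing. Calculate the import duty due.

Line 1 (2089.89.34, Lorador, 599 units, ¥15,915.43):
Base rate for 2089.89.34 is ¥4.19/unit.
Origin Lorador qualifies under the Galistan–Lorador agreement and 2089.89.34 is covered: preferential rate Free applies instead.
The additional-duty order on 2089.89.34 targets Ravena, not Lorador; it does not apply.
Duty = ¥15,915.43 × 0% = ¥0.00.
Line 2 (9132.58.42, Lorador, 1,510 kg, ¥93,212.30):
Base rate for 9132.58.42 is ¥7.90/kg.
Origin Lorador is the FTA partner but 9132.58.42 is not on the preference list; base rate stands.
Duty = 1,510 × ¥7.90 = ¥11,929.00.
Line 3 (1894.58.45, Lorador, 710 kg, ¥132,940.40):
Base rate for 1894.58.45 is 12% + ¥2.56/kg.
Origin Lorador qualifies under the Galistan–Lorador agreement and 1894.58.45 is covered: preferential rate 10% applies instead.
Duty = ¥132,940.40 × 10% = ¥13,294.04.
Total = ¥0.00 + ¥11,929.00 + ¥13,294.04 = ¥25,223.04.

¥25,223.04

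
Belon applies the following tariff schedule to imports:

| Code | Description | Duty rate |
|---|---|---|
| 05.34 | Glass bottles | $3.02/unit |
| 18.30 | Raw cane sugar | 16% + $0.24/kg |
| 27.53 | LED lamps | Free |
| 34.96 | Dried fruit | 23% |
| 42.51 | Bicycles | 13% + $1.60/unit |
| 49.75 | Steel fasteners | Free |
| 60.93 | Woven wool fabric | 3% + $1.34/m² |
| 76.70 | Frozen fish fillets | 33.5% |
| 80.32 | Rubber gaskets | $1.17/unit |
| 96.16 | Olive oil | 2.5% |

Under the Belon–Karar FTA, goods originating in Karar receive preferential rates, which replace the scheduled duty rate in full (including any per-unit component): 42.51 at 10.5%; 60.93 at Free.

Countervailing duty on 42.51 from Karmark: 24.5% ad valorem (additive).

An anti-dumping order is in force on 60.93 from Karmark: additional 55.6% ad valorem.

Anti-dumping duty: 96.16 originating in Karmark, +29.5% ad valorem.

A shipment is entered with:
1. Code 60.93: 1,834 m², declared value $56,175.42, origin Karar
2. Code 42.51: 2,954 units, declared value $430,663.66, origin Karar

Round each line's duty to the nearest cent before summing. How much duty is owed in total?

Line 1 (60.93, Karar, 1,834 m², $56,175.42):
Base rate for 60.93 is 3% + $1.34/m².
Origin Karar qualifies under the Belon–Karar agreement and 60.93 is covered: preferential rate Free applies instead.
The additional-duty order on 60.93 targets Karmark, not Karar; it does not apply.
Duty = $56,175.42 × 0% = $0.00.
Line 2 (42.51, Karar, 2,954 units, $430,663.66):
Base rate for 42.51 is 13% + $1.60/unit.
Origin Karar qualifies under the Belon–Karar agreement and 42.51 is covered: preferential rate 10.5% applies instead.
The additional-duty order on 42.51 targets Karmark, not Karar; it does not apply.
Duty = $430,663.66 × 10.5% = $45,219.68.
Total = $0.00 + $45,219.68 = $45,219.68.

$45,219.68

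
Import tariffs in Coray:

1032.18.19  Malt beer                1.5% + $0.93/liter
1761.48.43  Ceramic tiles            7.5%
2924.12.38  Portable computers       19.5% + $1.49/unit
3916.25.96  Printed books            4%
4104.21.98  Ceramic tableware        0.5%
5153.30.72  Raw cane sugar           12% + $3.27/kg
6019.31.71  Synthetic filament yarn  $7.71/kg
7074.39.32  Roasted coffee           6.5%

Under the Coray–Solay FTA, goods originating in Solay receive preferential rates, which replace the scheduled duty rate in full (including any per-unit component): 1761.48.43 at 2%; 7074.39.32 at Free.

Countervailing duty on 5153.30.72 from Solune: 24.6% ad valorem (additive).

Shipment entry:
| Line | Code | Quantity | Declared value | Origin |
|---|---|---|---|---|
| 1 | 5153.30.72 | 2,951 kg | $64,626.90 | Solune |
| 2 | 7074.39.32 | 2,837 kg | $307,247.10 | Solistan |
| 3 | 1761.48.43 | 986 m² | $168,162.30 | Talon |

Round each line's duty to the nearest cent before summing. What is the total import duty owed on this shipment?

Line 1 (5153.30.72, Solune, 2,951 kg, $64,626.90):
Base rate for 5153.30.72 is 12% + $3.27/kg.
Additional duty on 5153.30.72 from Solune: +24.6%. Applied ad valorem rate: 12% + 24.6% = 36.6%.
Duty = $64,626.90 × 36.6% + 2,951 × $3.27 = $33,303.22.
Line 2 (7074.39.32, Solistan, 2,837 kg, $307,247.10):
Base rate for 7074.39.32 is 6.5%.
7074.39.32 has an FTA preferential rate, but origin Solistan is not Solay; base rate stands.
Duty = $307,247.10 × 6.5% = $19,971.06.
Line 3 (1761.48.43, Talon, 986 m², $168,162.30):
Base rate for 1761.48.43 is 7.5%.
1761.48.43 has an FTA preferential rate, but origin Talon is not Solay; base rate stands.
Duty = $168,162.30 × 7.5% = $12,612.17.
Total = $33,303.22 + $19,971.06 + $12,612.17 = $65,886.45.

$65,886.45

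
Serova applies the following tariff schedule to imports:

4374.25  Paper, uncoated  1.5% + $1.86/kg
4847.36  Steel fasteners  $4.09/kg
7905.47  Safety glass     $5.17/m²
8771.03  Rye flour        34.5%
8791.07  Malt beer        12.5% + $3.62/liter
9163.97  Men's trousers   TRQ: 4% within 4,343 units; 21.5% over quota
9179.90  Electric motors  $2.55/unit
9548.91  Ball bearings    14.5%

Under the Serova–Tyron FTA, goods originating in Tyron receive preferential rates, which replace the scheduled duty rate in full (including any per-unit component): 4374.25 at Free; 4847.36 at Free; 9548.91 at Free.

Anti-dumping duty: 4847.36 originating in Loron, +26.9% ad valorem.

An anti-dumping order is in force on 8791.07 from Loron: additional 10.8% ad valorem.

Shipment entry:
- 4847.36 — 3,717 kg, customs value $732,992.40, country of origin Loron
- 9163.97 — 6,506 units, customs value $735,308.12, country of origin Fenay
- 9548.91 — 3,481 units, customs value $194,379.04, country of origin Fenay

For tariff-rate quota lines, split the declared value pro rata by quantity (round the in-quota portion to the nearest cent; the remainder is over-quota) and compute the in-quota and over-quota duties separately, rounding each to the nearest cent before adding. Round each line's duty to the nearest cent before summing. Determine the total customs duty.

$312,755.67

Line 1 (4847.36, Loron, 3,717 kg, $732,992.40):
Base rate for 4847.36 is $4.09/kg.
4847.36 has an FTA preferential rate, but origin Loron is not Tyron; base rate stands.
Additional duty on 4847.36 from Loron: +26.9% ad valorem. Applied ad valorem rate = 26.9%.
Duty = $732,992.40 × 26.9% + 3,717 × $4.09 = $212,377.49.
Line 2 (9163.97, Fenay, 6,506 units, $735,308.12):
Code 9163.97 is under a tariff-rate quota (threshold 4,343 units). In-quota: 4,343 units at 4%; over-quota: 2,163 units at 21.5%.
Pro-rata value split: in-quota = $735,308.12 × 4,343/6,506 = $490,845.86; over-quota = $735,308.12 − $490,845.86 = $244,462.26.
In-quota duty = $490,845.86 × 4% = $19,633.83. Over-quota duty = $244,462.26 × 21.5% = $52,559.39.
Line duty = $19,633.83 + $52,559.39 = $72,193.22.
Line 3 (9548.91, Fenay, 3,481 units, $194,379.04):
Base rate for 9548.91 is 14.5%.
9548.91 has an FTA preferential rate, but origin Fenay is not Tyron; base rate stands.
Duty = $194,379.04 × 14.5% = $28,184.96.
Total = $212,377.49 + $72,193.22 + $28,184.96 = $312,755.67.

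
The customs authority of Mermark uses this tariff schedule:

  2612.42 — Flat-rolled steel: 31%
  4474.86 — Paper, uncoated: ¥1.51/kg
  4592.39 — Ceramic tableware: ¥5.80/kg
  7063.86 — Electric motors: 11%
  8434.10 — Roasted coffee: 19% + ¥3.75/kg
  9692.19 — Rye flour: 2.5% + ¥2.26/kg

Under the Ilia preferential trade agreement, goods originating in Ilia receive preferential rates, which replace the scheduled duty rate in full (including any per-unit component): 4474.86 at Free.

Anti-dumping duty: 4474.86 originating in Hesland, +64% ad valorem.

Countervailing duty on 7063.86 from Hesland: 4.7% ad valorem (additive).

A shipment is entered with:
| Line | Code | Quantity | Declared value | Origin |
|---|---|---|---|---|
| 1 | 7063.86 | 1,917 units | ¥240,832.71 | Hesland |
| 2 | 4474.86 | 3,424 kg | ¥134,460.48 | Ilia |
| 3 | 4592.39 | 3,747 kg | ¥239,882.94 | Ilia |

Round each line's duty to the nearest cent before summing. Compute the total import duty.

Line 1 (7063.86, Hesland, 1,917 units, ¥240,832.71):
Base rate for 7063.86 is 11%.
Additional duty on 7063.86 from Hesland: +4.7%. Applied ad valorem rate: 11% + 4.7% = 15.7%.
Duty = ¥240,832.71 × 15.7% = ¥37,810.74.
Line 2 (4474.86, Ilia, 3,424 kg, ¥134,460.48):
Base rate for 4474.86 is ¥1.51/kg.
Origin Ilia qualifies under the Mermark–Ilia agreement and 4474.86 is covered: preferential rate Free applies instead.
The additional-duty order on 4474.86 targets Hesland, not Ilia; it does not apply.
Duty = ¥134,460.48 × 0% = ¥0.00.
Line 3 (4592.39, Ilia, 3,747 kg, ¥239,882.94):
Base rate for 4592.39 is ¥5.80/kg.
Origin Ilia is the FTA partner but 4592.39 is not on the preference list; base rate stands.
Duty = 3,747 × ¥5.80 = ¥21,732.60.
Total = ¥37,810.74 + ¥0.00 + ¥21,732.60 = ¥59,543.34.

¥59,543.34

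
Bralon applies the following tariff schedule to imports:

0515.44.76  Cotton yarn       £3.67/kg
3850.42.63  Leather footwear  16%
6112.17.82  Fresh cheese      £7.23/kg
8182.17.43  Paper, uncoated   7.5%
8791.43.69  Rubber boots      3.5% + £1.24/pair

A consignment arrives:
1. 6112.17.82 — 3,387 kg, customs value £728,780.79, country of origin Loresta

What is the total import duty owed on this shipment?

£24,488.01

Line 1 (6112.17.82, Loresta, 3,387 kg, £728,780.79):
Base rate for 6112.17.82 is £7.23/kg.
Duty = 3,387 × £7.23 = £24,488.01.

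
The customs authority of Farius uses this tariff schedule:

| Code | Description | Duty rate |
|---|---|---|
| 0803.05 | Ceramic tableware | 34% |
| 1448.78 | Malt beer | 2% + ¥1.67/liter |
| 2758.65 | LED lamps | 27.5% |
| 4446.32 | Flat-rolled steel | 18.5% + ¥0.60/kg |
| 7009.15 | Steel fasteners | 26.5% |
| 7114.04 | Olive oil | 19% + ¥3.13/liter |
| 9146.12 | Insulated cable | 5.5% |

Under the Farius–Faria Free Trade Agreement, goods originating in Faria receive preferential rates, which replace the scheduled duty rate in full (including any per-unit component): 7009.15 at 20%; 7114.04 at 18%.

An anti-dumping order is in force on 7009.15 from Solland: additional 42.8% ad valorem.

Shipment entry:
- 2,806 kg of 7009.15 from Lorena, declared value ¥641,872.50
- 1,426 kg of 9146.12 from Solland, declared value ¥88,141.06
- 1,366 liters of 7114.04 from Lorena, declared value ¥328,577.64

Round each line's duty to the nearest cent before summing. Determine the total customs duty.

Line 1 (7009.15, Lorena, 2,806 kg, ¥641,872.50):
Base rate for 7009.15 is 26.5%.
7009.15 has an FTA preferential rate, but origin Lorena is not Faria; base rate stands.
The additional-duty order on 7009.15 targets Solland, not Lorena; it does not apply.
Duty = ¥641,872.50 × 26.5% = ¥170,096.21.
Line 2 (9146.12, Solland, 1,426 kg, ¥88,141.06):
Base rate for 9146.12 is 5.5%.
Duty = ¥88,141.06 × 5.5% = ¥4,847.76.
Line 3 (7114.04, Lorena, 1,366 liters, ¥328,577.64):
Base rate for 7114.04 is 19% + ¥3.13/liter.
7114.04 has an FTA preferential rate, but origin Lorena is not Faria; base rate stands.
Duty = ¥328,577.64 × 19% + 1,366 × ¥3.13 = ¥66,705.33.
Total = ¥170,096.21 + ¥4,847.76 + ¥66,705.33 = ¥241,649.30.

¥241,649.30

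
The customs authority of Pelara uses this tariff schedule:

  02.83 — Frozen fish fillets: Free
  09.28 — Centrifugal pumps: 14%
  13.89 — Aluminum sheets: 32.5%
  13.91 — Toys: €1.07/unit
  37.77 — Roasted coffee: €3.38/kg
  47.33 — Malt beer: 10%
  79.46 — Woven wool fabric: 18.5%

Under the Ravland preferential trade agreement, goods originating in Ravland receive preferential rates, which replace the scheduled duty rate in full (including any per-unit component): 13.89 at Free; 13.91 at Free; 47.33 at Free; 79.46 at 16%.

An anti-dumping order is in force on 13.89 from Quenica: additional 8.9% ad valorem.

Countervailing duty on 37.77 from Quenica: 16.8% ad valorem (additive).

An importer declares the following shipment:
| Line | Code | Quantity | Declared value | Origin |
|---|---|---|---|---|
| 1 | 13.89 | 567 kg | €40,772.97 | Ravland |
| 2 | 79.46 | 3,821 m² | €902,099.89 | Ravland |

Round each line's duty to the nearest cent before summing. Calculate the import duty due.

€144,335.98

Line 1 (13.89, Ravland, 567 kg, €40,772.97):
Base rate for 13.89 is 32.5%.
Origin Ravland qualifies under the Pelara–Ravland agreement and 13.89 is covered: preferential rate Free applies instead.
The additional-duty order on 13.89 targets Quenica, not Ravland; it does not apply.
Duty = €40,772.97 × 0% = €0.00.
Line 2 (79.46, Ravland, 3,821 m², €902,099.89):
Base rate for 79.46 is 18.5%.
Origin Ravland qualifies under the Pelara–Ravland agreement and 79.46 is covered: preferential rate 16% applies instead.
Duty = €902,099.89 × 16% = €144,335.98.
Total = €0.00 + €144,335.98 = €144,335.98.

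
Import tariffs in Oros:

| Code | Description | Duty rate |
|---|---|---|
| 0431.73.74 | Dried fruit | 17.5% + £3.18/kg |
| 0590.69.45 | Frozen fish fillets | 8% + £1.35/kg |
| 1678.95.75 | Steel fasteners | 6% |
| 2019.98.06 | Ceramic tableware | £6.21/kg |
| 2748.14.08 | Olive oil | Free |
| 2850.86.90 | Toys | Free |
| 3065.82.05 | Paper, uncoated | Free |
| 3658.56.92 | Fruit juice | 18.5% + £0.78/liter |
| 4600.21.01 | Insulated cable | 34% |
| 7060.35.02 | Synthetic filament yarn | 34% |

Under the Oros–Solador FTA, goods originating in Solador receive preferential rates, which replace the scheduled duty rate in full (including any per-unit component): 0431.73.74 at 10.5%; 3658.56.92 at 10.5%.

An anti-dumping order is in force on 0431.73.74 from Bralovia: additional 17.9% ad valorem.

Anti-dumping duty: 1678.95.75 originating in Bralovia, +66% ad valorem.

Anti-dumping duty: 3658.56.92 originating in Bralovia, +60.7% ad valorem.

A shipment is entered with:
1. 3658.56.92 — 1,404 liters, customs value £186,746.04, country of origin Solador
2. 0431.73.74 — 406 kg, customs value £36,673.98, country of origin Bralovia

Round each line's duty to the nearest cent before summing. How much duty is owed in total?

£33,882.00

Line 1 (3658.56.92, Solador, 1,404 liters, £186,746.04):
Base rate for 3658.56.92 is 18.5% + £0.78/liter.
Origin Solador qualifies under the Oros–Solador agreement and 3658.56.92 is covered: preferential rate 10.5% applies instead.
The additional-duty order on 3658.56.92 targets Bralovia, not Solador; it does not apply.
Duty = £186,746.04 × 10.5% = £19,608.33.
Line 2 (0431.73.74, Bralovia, 406 kg, £36,673.98):
Base rate for 0431.73.74 is 17.5% + £3.18/kg.
0431.73.74 has an FTA preferential rate, but origin Bralovia is not Solador; base rate stands.
Additional duty on 0431.73.74 from Bralovia: +17.9%. Applied ad valorem rate: 17.5% + 17.9% = 35.4%.
Duty = £36,673.98 × 35.4% + 406 × £3.18 = £14,273.67.
Total = £19,608.33 + £14,273.67 = £33,882.00.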